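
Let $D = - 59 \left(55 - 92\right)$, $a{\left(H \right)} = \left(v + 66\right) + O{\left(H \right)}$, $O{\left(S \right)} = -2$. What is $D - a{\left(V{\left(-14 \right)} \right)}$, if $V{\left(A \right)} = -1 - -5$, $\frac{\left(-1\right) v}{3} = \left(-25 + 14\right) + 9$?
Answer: $2113$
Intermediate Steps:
$v = 6$ ($v = - 3 \left(\left(-25 + 14\right) + 9\right) = - 3 \left(-11 + 9\right) = \left(-3\right) \left(-2\right) = 6$)
$V{\left(A \right)} = 4$ ($V{\left(A \right)} = -1 + 5 = 4$)
$a{\left(H \right)} = 70$ ($a{\left(H \right)} = \left(6 + 66\right) - 2 = 72 - 2 = 70$)
$D = 2183$ ($D = \left(-59\right) \left(-37\right) = 2183$)
$D - a{\left(V{\left(-14 \right)} \right)} = 2183 - 70 = 2113$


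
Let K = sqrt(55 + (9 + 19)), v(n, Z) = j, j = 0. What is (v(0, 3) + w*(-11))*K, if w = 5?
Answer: -55*sqrt(83) ≈ -501.07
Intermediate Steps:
v(n, Z) = 0
K = sqrt(83) (K = sqrt(55 + 28) = sqrt(83) ≈ 9.1104)
(v(0, 3) + w*(-11))*K = (0 + 5*(-11))*sqrt(83) = (0 - 55)*sqrt(83) = -55*sqrt(83)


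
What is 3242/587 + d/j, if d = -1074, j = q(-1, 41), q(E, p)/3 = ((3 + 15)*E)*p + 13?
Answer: 2560596/425575 ≈ 6.0168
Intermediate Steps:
q(E, p) = 39 + 54*E*p (q(E, p) = 3*(((3 + 15)*E)*p + 13) = 3*((18*E)*p + 13) = 3*(18*E*p + 13) = 3*(13 + 18*E*p) = 39 + 54*E*p)
j = -2175 (j = 39 + 54*(-1)*41 = 39 - 2214 = -2175)
3242/587 + d/j = 3242/587 - 1074/(-2175) = 3242*(1/587) - 1074*(-1/2175) = 3242/587 + 358/725 = 2560596/425575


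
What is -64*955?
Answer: -61120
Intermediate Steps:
-64*955 = -1*61120 = -61120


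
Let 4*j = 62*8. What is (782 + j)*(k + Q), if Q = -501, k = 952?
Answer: 408606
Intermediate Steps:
j = 124 (j = (62*8)/4 = (1/4)*496 = 124)
(782 + j)*(k + Q) = (782 + 124)*(952 - 501) = 906*451 = 408606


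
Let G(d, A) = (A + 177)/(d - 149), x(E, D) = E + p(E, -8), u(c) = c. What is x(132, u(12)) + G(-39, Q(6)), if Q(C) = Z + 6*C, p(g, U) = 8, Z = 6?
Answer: 26101/188 ≈ 138.84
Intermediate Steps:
Q(C) = 6 + 6*C
x(E, D) = 8 + E (x(E, D) = E + 8 = 8 + E)
G(d, A) = (177 + A)/(-149 + d)
x(132, u(12)) + G(-39, Q(6)) = (8 + 132) + (177 + (6 + 6*6))/(-149 - 39) = 140 + (177 + (6 + 36))/(-188) = 140 - (177 + 42)/188 = 140 - 1/188*219 = 140 - 219/188 = 26101/188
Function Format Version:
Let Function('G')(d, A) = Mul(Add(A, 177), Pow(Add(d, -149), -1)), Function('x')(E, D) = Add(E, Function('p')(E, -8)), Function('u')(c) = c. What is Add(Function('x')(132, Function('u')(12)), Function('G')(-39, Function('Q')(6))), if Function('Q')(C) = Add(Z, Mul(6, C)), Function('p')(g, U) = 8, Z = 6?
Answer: Rational(26101, 188) ≈ 138.84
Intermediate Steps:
Function('Q')(C) = Add(6, Mul(6, C))
Function('x')(E, D) = Add(8, E) (Function('x')(E, D) = Add(E, 8) = Add(8, E))
Function('G')(d, A) = Mul(Pow(Add(-149, d), -1), Add(177, A)) (Function('G')(d, A) = Mul(Add(177, A), Pow(Add(-149, d), -1)) = Mul(Pow(Add(-149, d), -1), Add(177, A)))
Add(Function('x')(132, Function('u')(12)), Function('G')(-39, Function('Q')(6))) = Add(Add(8, 132), Mul(Pow(Add(-149, -39), -1), Add(177, Add(6, Mul(6, 6))))) = Add(140, Mul(Pow(-188, -1), Add(177, Add(6, 36)))) = Add(140, Mul(Rational(-1, 188), Add(177, 42))) = Add(140, Mul(Rational(-1, 188), 219)) = Add(140, Rational(-219, 188)) = Rational(26101, 188)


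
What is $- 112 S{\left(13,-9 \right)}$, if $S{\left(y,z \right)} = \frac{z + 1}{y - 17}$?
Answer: $-224$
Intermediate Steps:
$S{\left(y,z \right)} = \frac{1 + z}{-17 + y}$
$- 112 S{\left(13,-9 \right)} = - 112 \frac{1 - 9}{-17 + 13} = - 112 \frac{1}{-4} \left(-8\right) = - 112 \left(\left(- \frac{1}{4}\right) \left(-8\right)\right) = \left(-112\right) 2 = -224$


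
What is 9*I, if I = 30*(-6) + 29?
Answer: -1359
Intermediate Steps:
I = -151 (I = -180 + 29 = -151)
9*I = 9*(-151) = -1359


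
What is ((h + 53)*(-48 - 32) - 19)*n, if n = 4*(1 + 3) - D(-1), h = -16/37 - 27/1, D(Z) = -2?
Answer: -1374894/37 ≈ -37159.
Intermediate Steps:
h = -1015/37 (h = -16*1/37 - 27*1 = -16/37 - 27 = -1015/37 ≈ -27.432)
n = 18 (n = 4*(1 + 3) - 1*(-2) = 4*4 + 2 = 16 + 2 = 18)
((h + 53)*(-48 - 32) - 19)*n = ((-1015/37 + 53)*(-48 - 32) - 19)*18 = ((946/37)*(-80) - 19)*18 = (-75680/37 - 19)*18 = -76383/37*18 = -1374894/37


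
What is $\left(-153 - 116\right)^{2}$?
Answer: $72361$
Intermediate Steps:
$\left(-153 - 116\right)^{2} = \left(-269\right)^{2} = 72361$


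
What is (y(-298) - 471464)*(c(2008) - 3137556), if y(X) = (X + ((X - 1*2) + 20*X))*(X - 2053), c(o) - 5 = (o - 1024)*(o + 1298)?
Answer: 1727100665882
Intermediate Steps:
c(o) = 5 + (-1024 + o)*(1298 + o) (c(o) = 5 + (o - 1024)*(o + 1298) = 5 + (-1024 + o)*(1298 + o))
y(X) = (-2053 + X)*(-2 + 22*X) (y(X) = (X + ((X - 2) + 20*X))*(-2053 + X) = (X + ((-2 + X) + 20*X))*(-2053 + X) = (X + (-2 + 21*X))*(-2053 + X) = (-2 + 22*X)*(-2053 + X) = (-2053 + X)*(-2 + 22*X))
(y(-298) - 471464)*(c(2008) - 3137556) = ((4106 - 45168*(-298) + 22*(-298)²) - 471464)*((-1329147 + 2008² + 274*2008) - 3137556) = ((4106 + 13460064 + 22*88804) - 471464)*((-1329147 + 4032064 + 550192) - 3137556) = ((4106 + 13460064 + 1953688) - 471464)*(3253109 - 3137556) = (15417858 - 471464)*115553 = 14946394*115553 = 1727100665882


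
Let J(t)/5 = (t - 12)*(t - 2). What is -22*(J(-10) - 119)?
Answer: -26422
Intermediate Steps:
J(t) = 5*(-12 + t)*(-2 + t) (J(t) = 5*((t - 12)*(t - 2)) = 5*((-12 + t)*(-2 + t)) = 5*(-12 + t)*(-2 + t))
-22*(J(-10) - 119) = -22*((120 - 70*(-10) + 5*(-10)²) - 119) = -22*((120 + 700 + 5*100) - 119) = -22*((120 + 700 + 500) - 119) = -22*(1320 - 119) = -22*1201 = -26422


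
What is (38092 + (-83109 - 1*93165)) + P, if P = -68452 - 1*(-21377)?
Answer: -185257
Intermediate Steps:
P = -47075 (P = -68452 + 21377 = -47075)
(38092 + (-83109 - 1*93165)) + P = (38092 + (-83109 - 1*93165)) - 47075 = (38092 + (-83109 - 93165)) - 47075 = (38092 - 176274) - 47075 = -138182 - 47075 = -185257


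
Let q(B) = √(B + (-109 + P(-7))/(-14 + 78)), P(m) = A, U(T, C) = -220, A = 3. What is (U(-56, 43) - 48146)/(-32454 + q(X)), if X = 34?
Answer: 5581049472/3744931853 + 64488*√230/3744931853 ≈ 1.4906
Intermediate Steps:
P(m) = 3
q(B) = √(-53/32 + B) (q(B) = √(B + (-109 + 3)/(-14 + 78)) = √(B - 106/64) = √(B - 106*1/64) = √(B - 53/32) = √(-53/32 + B))
(U(-56, 43) - 48146)/(-32454 + q(X)) = (-220 - 48146)/(-32454 + √(-106 + 64*34)/8) = -48366/(-32454 + √(-106 + 2176)/8) = -48366/(-32454 + √2070/8) = -48366/(-32454 + (3*√230)/8) = -48366/(-32454 + 3*√230/8)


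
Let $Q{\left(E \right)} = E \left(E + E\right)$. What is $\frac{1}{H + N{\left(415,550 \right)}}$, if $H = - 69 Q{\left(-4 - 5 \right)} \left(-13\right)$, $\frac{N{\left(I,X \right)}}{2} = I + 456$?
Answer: $\frac{1}{147056} \approx 6.8001 \cdot 10^{-6}$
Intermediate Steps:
$N{\left(I,X \right)} = 912 + 2 I$ ($N{\left(I,X \right)} = 2 \left(I + 456\right) = 2 \left(456 + I\right) = 912 + 2 I$)
$Q{\left(E \right)} = 2 E^{2}$ ($Q{\left(E \right)} = E 2 E = 2 E^{2}$)
$H = 145314$ ($H = - 69 \cdot 2 \left(-4 - 5\right)^{2} \left(-13\right) = - 69 \cdot 2 \left(-9\right)^{2} \left(-13\right) = - 69 \cdot 2 \cdot 81 \left(-13\right) = \left(-69\right) 162 \left(-13\right) = \left(-11178\right) \left(-13\right) = 145314$)
$\frac{1}{H + N{\left(415,550 \right)}} = \frac{1}{145314 + \left(912 + 2 \cdot 415\right)} = \frac{1}{145314 + \left(912 + 830\right)} = \frac{1}{145314 + 1742} = \frac{1}{147056}$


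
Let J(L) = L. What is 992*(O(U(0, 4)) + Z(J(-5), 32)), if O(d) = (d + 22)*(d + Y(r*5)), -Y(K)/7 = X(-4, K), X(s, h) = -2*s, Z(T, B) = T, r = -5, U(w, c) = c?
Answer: -1346144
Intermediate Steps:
Y(K) = -56 (Y(K) = -(-14)*(-4) = -7*8 = -56)
O(d) = (-56 + d)*(22 + d) (O(d) = (d + 22)*(d - 56) = (22 + d)*(-56 + d) = (-56 + d)*(22 + d))
992*(O(U(0, 4)) + Z(J(-5), 32)) = 992*((-1232 + 4² - 34*4) - 5) = 992*((-1232 + 16 - 136) - 5) = 992*(-1352 - 5) = 992*(-1357) = -1346144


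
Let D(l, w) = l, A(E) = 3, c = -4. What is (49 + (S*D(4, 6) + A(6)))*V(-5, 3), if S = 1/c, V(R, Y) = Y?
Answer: 153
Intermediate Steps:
S = -1/4 (S = 1/(-4) = -1/4 ≈ -0.25000)
(49 + (S*D(4, 6) + A(6)))*V(-5, 3) = (49 + (-1/4*4 + 3))*3 = (49 + (-1 + 3))*3 = (49 + 2)*3 = 51*3 = 153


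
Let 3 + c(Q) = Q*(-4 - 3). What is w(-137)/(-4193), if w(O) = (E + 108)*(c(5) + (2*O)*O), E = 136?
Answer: -9150000/4193 ≈ -2182.2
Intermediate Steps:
c(Q) = -3 - 7*Q (c(Q) = -3 + Q*(-4 - 3) = -3 + Q*(-7) = -3 - 7*Q)
w(O) = -9272 + 488*O**2 (w(O) = (136 + 108)*((-3 - 7*5) + (2*O)*O) = 244*((-3 - 35) + 2*O**2) = 244*(-38 + 2*O**2) = -9272 + 488*O**2)
w(-137)/(-4193) = (-9272 + 488*(-137)**2)/(-4193) = (-9272 + 488*18769)*(-1/4193) = (-9272 + 9159272)*(-1/4193) = 9150000*(-1/4193) = -9150000/4193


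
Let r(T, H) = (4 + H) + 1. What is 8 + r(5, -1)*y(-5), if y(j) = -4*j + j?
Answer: 68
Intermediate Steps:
r(T, H) = 5 + H
y(j) = -3*j
8 + r(5, -1)*y(-5) = 8 + (5 - 1)*(-3*(-5)) = 8 + 4*15 = 8 + 60 = 68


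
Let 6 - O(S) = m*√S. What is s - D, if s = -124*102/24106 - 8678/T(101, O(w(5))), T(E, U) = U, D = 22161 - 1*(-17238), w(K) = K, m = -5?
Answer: -2449233195/63101 - 43390*√5/89 ≈ -39905.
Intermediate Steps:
O(S) = 6 + 5*√S (O(S) = 6 - (-5)*√S = 6 + 5*√S)
D = 39399 (D = 22161 + 17238 = 39399)
s = -372/709 - 8678/(6 + 5*√5) (s = -124*102/24106 - 8678/(6 + 5*√5) = -12648*1/24106 - 8678/(6 + 5*√5) = -372/709 - 8678/(6 + 5*√5) ≈ -505.64)
s - D = (36883104/63101 - 43390*√5/89) - 1*39399 = (36883104/63101 - 43390*√5/89) - 39399 = -2449233195/63101 - 43390*√5/89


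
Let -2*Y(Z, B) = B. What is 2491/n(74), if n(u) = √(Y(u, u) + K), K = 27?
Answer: -2491*I*√10/10 ≈ -787.72*I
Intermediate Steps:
Y(Z, B) = -B/2
n(u) = √(27 - u/2) (n(u) = √(-u/2 + 27) = √(27 - u/2))
2491/n(74) = 2491/((√(108 - 2*74)/2)) = 2491/((√(108 - 148)/2)) = 2491/((√(-40)/2)) = 2491/(((2*I*√10)/2)) = 2491/((I*√10)) = 2491*(-I*√10/10) = -2491*I*√10/10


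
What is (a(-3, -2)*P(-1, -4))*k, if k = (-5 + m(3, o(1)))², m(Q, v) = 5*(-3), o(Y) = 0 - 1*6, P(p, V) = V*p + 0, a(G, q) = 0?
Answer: 0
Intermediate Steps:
P(p, V) = V*p
o(Y) = -6 (o(Y) = 0 - 6 = -6)
m(Q, v) = -15
k = 400 (k = (-5 - 15)² = (-20)² = 400)
(a(-3, -2)*P(-1, -4))*k = (0*(-4*(-1)))*400 = (0*4)*400 = 0*400 = 0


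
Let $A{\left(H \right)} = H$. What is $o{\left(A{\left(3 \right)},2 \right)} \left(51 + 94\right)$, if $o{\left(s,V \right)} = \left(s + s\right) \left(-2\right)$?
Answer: $-1740$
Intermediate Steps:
$o{\left(s,V \right)} = - 4 s$ ($o{\left(s,V \right)} = 2 s \left(-2\right) = - 4 s$)
$o{\left(A{\left(3 \right)},2 \right)} \left(51 + 94\right) = \left(-4\right) 3 \left(51 + 94\right) = \left(-12\right) 145 = -1740$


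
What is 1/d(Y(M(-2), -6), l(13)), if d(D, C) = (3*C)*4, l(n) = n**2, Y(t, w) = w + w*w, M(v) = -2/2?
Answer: 1/2028 ≈ 0.00049310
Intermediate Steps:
M(v) = -1 (M(v) = -2*1/2 = -1)
Y(t, w) = w + w**2
d(D, C) = 12*C
1/d(Y(M(-2), -6), l(13)) = 1/(12*13**2) = 1/(12*169) = 1/2028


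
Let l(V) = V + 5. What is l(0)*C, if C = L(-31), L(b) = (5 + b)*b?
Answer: 4030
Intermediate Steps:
L(b) = b*(5 + b)
C = 806 (C = -31*(5 - 31) = -31*(-26) = 806)
l(V) = 5 + V
l(0)*C = (5 + 0)*806 = 5*806 = 4030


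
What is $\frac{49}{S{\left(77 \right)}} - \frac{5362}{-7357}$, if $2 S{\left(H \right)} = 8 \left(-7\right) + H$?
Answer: $\frac{17012}{3153} \approx 5.3955$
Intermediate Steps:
$S{\left(H \right)} = -28 + \frac{H}{2}$ ($S{\left(H \right)} = \frac{8 \left(-7\right) + H}{2} = \frac{-56 + H}{2} = -28 + \frac{H}{2}$)
$\frac{49}{S{\left(77 \right)}} - \frac{5362}{-7357} = \frac{49}{-28 + \frac{1}{2} \cdot 77} - \frac{5362}{-7357} = \frac{49}{-28 + \frac{77}{2}} - - \frac{766}{1051} = \frac{49}{\frac{21}{2}} + \frac{766}{1051} = 49 \cdot \frac{2}{21} + \frac{766}{1051} = \frac{14}{3} + \frac{766}{1051} = \frac{17012}{3153}$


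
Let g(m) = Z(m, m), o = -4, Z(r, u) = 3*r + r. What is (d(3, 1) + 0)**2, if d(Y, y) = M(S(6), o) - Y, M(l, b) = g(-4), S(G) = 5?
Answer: 361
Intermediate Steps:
Z(r, u) = 4*r
g(m) = 4*m
M(l, b) = -16 (M(l, b) = 4*(-4) = -16)
d(Y, y) = -16 - Y
(d(3, 1) + 0)**2 = ((-16 - 1*3) + 0)**2 = ((-16 - 3) + 0)**2 = (-19 + 0)**2 = (-19)**2 = 361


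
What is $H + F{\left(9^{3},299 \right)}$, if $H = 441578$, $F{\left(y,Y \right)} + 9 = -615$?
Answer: $440954$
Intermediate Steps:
$F{\left(y,Y \right)} = -624$ ($F{\left(y,Y \right)} = -9 - 615 = -624$)
$H + F{\left(9^{3},299 \right)} = 441578 - 624 = 440954$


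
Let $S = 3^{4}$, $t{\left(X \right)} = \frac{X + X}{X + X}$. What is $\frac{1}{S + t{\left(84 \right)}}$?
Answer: $\frac{1}{82} \approx 0.012195$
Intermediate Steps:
$t{\left(X \right)} = 1$ ($t{\left(X \right)} = \frac{2 X}{2 X} = 2 X \frac{1}{2 X} = 1$)
$S = 81$
$\frac{1}{S + t{\left(84 \right)}} = \frac{1}{81 + 1} = \frac{1}{82}$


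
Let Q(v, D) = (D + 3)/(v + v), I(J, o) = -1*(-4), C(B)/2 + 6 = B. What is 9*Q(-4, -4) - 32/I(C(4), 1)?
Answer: -55/8 ≈ -6.8750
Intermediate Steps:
C(B) = -12 + 2*B
I(J, o) = 4
Q(v, D) = (3 + D)/(2*v) (Q(v, D) = (3 + D)/((2*v)) = (3 + D)*(1/(2*v)) = (3 + D)/(2*v))
9*Q(-4, -4) - 32/I(C(4), 1) = 9*((½)*(3 - 4)/(-4)) - 32/4 = 9*((½)*(-¼)*(-1)) - 32*¼ = 9*(⅛) - 8 = 9/8 - 8 = -55/8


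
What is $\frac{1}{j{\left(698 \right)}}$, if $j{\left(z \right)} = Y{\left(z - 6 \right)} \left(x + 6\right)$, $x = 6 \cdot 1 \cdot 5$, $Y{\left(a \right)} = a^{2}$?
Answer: $\frac{1}{17239104} \approx 5.8008 \cdot 10^{-8}$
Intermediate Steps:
$x = 30$ ($x = 6 \cdot 5 = 30$)
$j{\left(z \right)} = 36 \left(-6 + z\right)^{2}$ ($j{\left(z \right)} = \left(z - 6\right)^{2} \left(30 + 6\right) = \left(z - 6\right)^{2} \cdot 36 = \left(-6 + z\right)^{2} \cdot 36 = 36 \left(-6 + z\right)^{2}$)
$\frac{1}{j{\left(698 \right)}} = \frac{1}{36 \left(-6 + 698\right)^{2}} = \frac{1}{36 \cdot 692^{2}} = \frac{1}{36 \cdot 478864} = \frac{1}{17239104}$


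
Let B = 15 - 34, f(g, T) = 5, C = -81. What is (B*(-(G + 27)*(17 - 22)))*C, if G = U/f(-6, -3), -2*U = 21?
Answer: 383211/2 ≈ 1.9161e+5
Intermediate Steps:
U = -21/2 (U = -½*21 = -21/2 ≈ -10.500)
G = -21/10 (G = -21/2/5 = -21/2*⅕ = -21/10 ≈ -2.1000)
B = -19
(B*(-(G + 27)*(17 - 22)))*C = -(-19)*(-21/10 + 27)*(17 - 22)*(-81) = -(-19)*(249/10)*(-5)*(-81) = -(-19)*(-249)/2*(-81) = -19*249/2*(-81) = -4731/2*(-81) = 383211/2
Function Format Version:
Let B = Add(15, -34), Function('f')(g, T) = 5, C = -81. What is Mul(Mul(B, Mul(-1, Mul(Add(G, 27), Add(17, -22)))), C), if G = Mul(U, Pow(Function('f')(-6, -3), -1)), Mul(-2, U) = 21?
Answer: Rational(383211, 2) ≈ 1.9161e+5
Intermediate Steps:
U = Rational(-21, 2) (U = Mul(Rational(-1, 2), 21) = Rational(-21, 2) ≈ -10.500)
G = Rational(-21, 10) (G = Mul(Rational(-21, 2), Pow(5, -1)) = Mul(Rational(-21, 2), Rational(1, 5)) = Rational(-21, 10) ≈ -2.1000)
B = -19
Mul(Mul(B, Mul(-1, Mul(Add(G, 27), Add(17, -22)))), C) = Mul(Mul(-19, Mul(-1, Mul(Add(Rational(-21, 10), 27), Add(17, -22)))), -81) = Mul(Mul(-19, Mul(-1, Mul(Rational(249, 10), -5))), -81) = Mul(Mul(-19, Mul(-1, Rational(-249, 2))), -81) = Mul(Mul(-19, Rational(249, 2)), -81) = Mul(Rational(-4731, 2), -81) = Rational(383211, 2)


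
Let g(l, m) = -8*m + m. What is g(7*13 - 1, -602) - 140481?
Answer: -136267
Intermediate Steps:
g(l, m) = -7*m
g(7*13 - 1, -602) - 140481 = -7*(-602) - 140481 = 4214 - 140481 = -136267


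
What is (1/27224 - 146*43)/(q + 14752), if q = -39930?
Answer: 170912271/685445872 ≈ 0.24934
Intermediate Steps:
(1/27224 - 146*43)/(q + 14752) = (1/27224 - 146*43)/(-39930 + 14752) = (1/27224 - 6278)/(-25178) = -170912271/27224*(-1/25178) = 170912271/685445872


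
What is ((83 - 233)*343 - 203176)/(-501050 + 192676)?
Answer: 127313/154187 ≈ 0.82571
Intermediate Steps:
((83 - 233)*343 - 203176)/(-501050 + 192676) = (-150*343 - 203176)/(-308374) = (-51450 - 203176)*(-1/308374) = -254626*(-1/308374) = 127313/154187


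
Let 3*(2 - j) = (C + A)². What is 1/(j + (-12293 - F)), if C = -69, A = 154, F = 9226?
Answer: -3/71776 ≈ -4.1797e-5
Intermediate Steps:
j = -7219/3 (j = 2 - (-69 + 154)²/3 = 2 - ⅓*85² = 2 - ⅓*7225 = 2 - 7225/3 = -7219/3 ≈ -2406.3)
1/(j + (-12293 - F)) = 1/(-7219/3 + (-12293 - 1*9226)) = 1/(-7219/3 + (-12293 - 9226)) = 1/(-7219/3 - 21519) = 1/(-71776/3) = -3/71776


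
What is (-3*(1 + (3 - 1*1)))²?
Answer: 81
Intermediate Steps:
(-3*(1 + (3 - 1*1)))² = (-3*(1 + (3 - 1)))² = (-3*(1 + 2))² = (-3*3)² = (-9)² = 81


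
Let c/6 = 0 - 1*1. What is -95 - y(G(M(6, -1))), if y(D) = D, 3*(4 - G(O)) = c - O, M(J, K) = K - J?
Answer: -296/3 ≈ -98.667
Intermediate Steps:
c = -6 (c = 6*(0 - 1*1) = 6*(0 - 1) = 6*(-1) = -6)
G(O) = 6 + O/3 (G(O) = 4 - (-6 - O)/3 = 4 + (2 + O/3) = 6 + O/3)
-95 - y(G(M(6, -1))) = -95 - (6 + (-1 - 1*6)/3) = -95 - (6 + (-1 - 6)/3) = -95 - (6 + (1/3)*(-7)) = -95 - (6 - 7/3) = -95 - 1*11/3 = -95 - 11/3 = -296/3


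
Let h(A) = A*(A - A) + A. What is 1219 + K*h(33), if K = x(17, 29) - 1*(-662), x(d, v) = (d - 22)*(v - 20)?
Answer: 21580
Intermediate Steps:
x(d, v) = (-22 + d)*(-20 + v)
h(A) = A (h(A) = A*0 + A = 0 + A = A)
K = 617 (K = (440 - 22*29 - 20*17 + 17*29) - 1*(-662) = (440 - 638 - 340 + 493) + 662 = -45 + 662 = 617)
1219 + K*h(33) = 1219 + 617*33 = 1219 + 20361 = 21580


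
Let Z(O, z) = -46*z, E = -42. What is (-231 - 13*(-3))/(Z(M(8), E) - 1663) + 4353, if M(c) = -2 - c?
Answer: 1170765/269 ≈ 4352.3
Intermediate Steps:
(-231 - 13*(-3))/(Z(M(8), E) - 1663) + 4353 = (-231 - 13*(-3))/(-46*(-42) - 1663) + 4353 = (-231 + 39)/(1932 - 1663) + 4353 = -192/269 + 4353 = 1170765/269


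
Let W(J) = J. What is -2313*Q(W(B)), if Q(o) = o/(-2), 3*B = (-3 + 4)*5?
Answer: 3855/2 ≈ 1927.5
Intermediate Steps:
B = 5/3 (B = ((-3 + 4)*5)/3 = (1*5)/3 = (1/3)*5 = 5/3 ≈ 1.6667)
Q(o) = -o/2 (Q(o) = o*(-1/2) = -o/2)
-2313*Q(W(B)) = -(-2313)*5/(2*3) = -2313*(-5/6) = 3855/2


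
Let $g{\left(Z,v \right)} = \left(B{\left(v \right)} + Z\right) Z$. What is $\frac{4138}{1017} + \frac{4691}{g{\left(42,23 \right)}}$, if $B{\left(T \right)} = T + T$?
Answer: $\frac{6688265}{1252944} \approx 5.338$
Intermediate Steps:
$B{\left(T \right)} = 2 T$
$g{\left(Z,v \right)} = Z \left(Z + 2 v\right)$ ($g{\left(Z,v \right)} = \left(2 v + Z\right) Z = \left(Z + 2 v\right) Z = Z \left(Z + 2 v\right)$)
$\frac{4138}{1017} + \frac{4691}{g{\left(42,23 \right)}} = \frac{4138}{1017} + \frac{4691}{42 \left(42 + 2 \cdot 23\right)} = 4138 \cdot \frac{1}{1017} + \frac{4691}{42 \left(42 + 46\right)} = \frac{4138}{1017} + \frac{4691}{42 \cdot 88} = \frac{4138}{1017} + \frac{4691}{3696} = \frac{6688265}{1252944}$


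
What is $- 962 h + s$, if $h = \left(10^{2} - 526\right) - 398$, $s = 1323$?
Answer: $794011$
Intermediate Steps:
$h = -824$ ($h = \left(100 - 526\right) - 398 = -426 - 398 = -824$)
$- 962 h + s = \left(-962\right) \left(-824\right) + 1323 = 792688 + 1323 = 794011$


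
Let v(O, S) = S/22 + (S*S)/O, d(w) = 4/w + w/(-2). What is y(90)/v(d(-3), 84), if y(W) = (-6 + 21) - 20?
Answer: -55/465738 ≈ -0.00011809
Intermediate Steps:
d(w) = 4/w - w/2 (d(w) = 4/w + w*(-½) = 4/w - w/2)
y(W) = -5 (y(W) = 15 - 20 = -5)
v(O, S) = S/22 + S²/O (v(O, S) = S*(1/22) + S²/O = S/22 + S²/O)
y(90)/v(d(-3), 84) = -5/((1/22)*84 + 84²/(4/(-3) - ½*(-3))) = -5/(42/11 + 7056/(4*(-⅓) + 3/2)) = -5/(42/11 + 7056/(-4/3 + 3/2)) = -5/(42/11 + 7056/(⅙)) = -5/(42/11 + 6*7056) = -5/(42/11 + 42336) = -5/465738/11 = -5*11/465738 = -55/465738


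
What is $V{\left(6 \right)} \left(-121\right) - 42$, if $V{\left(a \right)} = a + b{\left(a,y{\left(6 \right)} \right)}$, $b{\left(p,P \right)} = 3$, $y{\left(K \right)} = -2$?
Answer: $-1131$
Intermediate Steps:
$V{\left(a \right)} = 3 + a$ ($V{\left(a \right)} = a + 3 = 3 + a$)
$V{\left(6 \right)} \left(-121\right) - 42 = \left(3 + 6\right) \left(-121\right) - 42 = 9 \left(-121\right) - 42 = -1089 - 42 = -1131$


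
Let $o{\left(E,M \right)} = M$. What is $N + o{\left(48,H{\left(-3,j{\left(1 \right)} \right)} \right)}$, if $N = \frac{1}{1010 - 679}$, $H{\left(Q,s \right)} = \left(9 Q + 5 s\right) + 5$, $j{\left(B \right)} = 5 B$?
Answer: $\frac{994}{331} \approx 3.003$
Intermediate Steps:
$H{\left(Q,s \right)} = 5 + 5 s + 9 Q$ ($H{\left(Q,s \right)} = \left(5 s + 9 Q\right) + 5 = 5 + 5 s + 9 Q$)
$N = \frac{1}{331} \approx 0.0030211$
$N + o{\left(48,H{\left(-3,j{\left(1 \right)} \right)} \right)} = \frac{1}{331} + \left(5 + 5 \cdot 5 \cdot 1 + 9 \left(-3\right)\right) = \frac{1}{331} + \left(5 + 5 \cdot 5 - 27\right) = \frac{1}{331} + \left(5 + 25 - 27\right) = \frac{1}{331} + 3 = \frac{994}{331}$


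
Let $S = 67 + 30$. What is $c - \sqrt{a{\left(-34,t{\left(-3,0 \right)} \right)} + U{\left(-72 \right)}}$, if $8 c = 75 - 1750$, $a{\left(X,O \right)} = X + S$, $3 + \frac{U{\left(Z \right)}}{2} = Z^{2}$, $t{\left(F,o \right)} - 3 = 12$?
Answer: $- \frac{1675}{8} - 5 \sqrt{417} \approx -311.48$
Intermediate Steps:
$S = 97$
$t{\left(F,o \right)} = 15$ ($t{\left(F,o \right)} = 3 + 12 = 15$)
$U{\left(Z \right)} = -6 + 2 Z^{2}$
$a{\left(X,O \right)} = 97 + X$ ($a{\left(X,O \right)} = X + 97 = 97 + X$)
$c = - \frac{1675}{8}$ ($c = \frac{75 - 1750}{8} = \frac{1}{8} \left(-1675\right) = - \frac{1675}{8} \approx -209.38$)
$c - \sqrt{a{\left(-34,t{\left(-3,0 \right)} \right)} + U{\left(-72 \right)}} = - \frac{1675}{8} - \sqrt{\left(97 - 34\right) - \left(6 - 2 \left(-72\right)^{2}\right)} = - \frac{1675}{8} - \sqrt{63 + \left(-6 + 2 \cdot 5184\right)} = - \frac{1675}{8} - \sqrt{63 + \left(-6 + 10368\right)} = - \frac{1675}{8} - \sqrt{63 + 10362} = - \frac{1675}{8} - \sqrt{10425} = - \frac{1675}{8} - 5 \sqrt{417}$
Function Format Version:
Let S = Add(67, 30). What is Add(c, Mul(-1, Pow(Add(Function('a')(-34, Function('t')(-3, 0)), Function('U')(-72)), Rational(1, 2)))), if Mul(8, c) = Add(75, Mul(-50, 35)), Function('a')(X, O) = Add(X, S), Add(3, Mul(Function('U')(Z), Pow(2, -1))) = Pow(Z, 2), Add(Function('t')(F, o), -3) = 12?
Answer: Add(Rational(-1675, 8), Mul(-5, Pow(417, Rational(1, 2)))) ≈ -311.48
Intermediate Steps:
S = 97
Function('t')(F, o) = 15 (Function('t')(F, o) = Add(3, 12) = 15)
Function('U')(Z) = Add(-6, Mul(2, Pow(Z, 2)))
Function('a')(X, O) = Add(97, X) (Function('a')(X, O) = Add(X, 97) = Add(97, X))
c = Rational(-1675, 8) (c = Mul(Rational(1, 8), Add(75, Mul(-50, 35))) = Mul(Rational(1, 8), Add(75, -1750)) = Mul(Rational(1, 8), -1675) = Rational(-1675, 8) ≈ -209.38)
Add(c, Mul(-1, Pow(Add(Function('a')(-34, Function('t')(-3, 0)), Function('U')(-72)), Rational(1, 2)))) = Add(Rational(-1675, 8), Mul(-1, Pow(Add(Add(97, -34), Add(-6, Mul(2, Pow(-72, 2)))), Rational(1, 2)))) = Add(Rational(-1675, 8), Mul(-1, Pow(Add(63, Add(-6, Mul(2, 5184))), Rational(1, 2)))) = Add(Rational(-1675, 8), Mul(-1, Pow(Add(63, Add(-6, 10368)), Rational(1, 2)))) = Add(Rational(-1675, 8), Mul(-1, Pow(Add(63, 10362), Rational(1, 2)))) = Add(Rational(-1675, 8), Mul(-1, Pow(10425, Rational(1, 2)))) = Add(Rational(-1675, 8), Mul(-1, Mul(5, Pow(417, Rational(1, 2))))) = Add(Rational(-1675, 8), Mul(-5, Pow(417, Rational(1, 2))))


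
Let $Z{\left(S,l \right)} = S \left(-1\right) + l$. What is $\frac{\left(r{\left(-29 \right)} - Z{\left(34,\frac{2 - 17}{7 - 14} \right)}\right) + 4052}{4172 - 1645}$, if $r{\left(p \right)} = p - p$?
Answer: $\frac{28587}{17689} \approx 1.6161$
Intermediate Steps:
$r{\left(p \right)} = 0$
$Z{\left(S,l \right)} = l - S$ ($Z{\left(S,l \right)} = - S + l = l - S$)
$\frac{\left(r{\left(-29 \right)} - Z{\left(34,\frac{2 - 17}{7 - 14} \right)}\right) + 4052}{4172 - 1645} = \frac{\left(0 - \left(\frac{2 - 17}{7 - 14} - 34\right)\right) + 4052}{4172 - 1645} = \frac{\left(0 - \left(- \frac{15}{-7} - 34\right)\right) + 4052}{2527} = \left(\left(0 - \left(\left(-15\right) \left(- \frac{1}{7}\right) - 34\right)\right) + 4052\right) \frac{1}{2527} = \left(\left(0 - \left(\frac{15}{7} - 34\right)\right) + 4052\right) \frac{1}{2527} = \left(\left(0 - - \frac{223}{7}\right) + 4052\right) \frac{1}{2527} = \left(\left(0 + \frac{223}{7}\right) + 4052\right) \frac{1}{2527} = \left(\frac{223}{7} + 4052\right) \frac{1}{2527} = \frac{28587}{7} \cdot \frac{1}{2527} = \frac{28587}{17689}$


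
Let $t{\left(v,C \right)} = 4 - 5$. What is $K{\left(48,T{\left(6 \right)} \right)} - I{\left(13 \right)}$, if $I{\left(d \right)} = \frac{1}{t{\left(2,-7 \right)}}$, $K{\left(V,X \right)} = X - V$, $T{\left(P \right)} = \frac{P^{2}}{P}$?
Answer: $-41$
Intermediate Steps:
$t{\left(v,C \right)} = -1$
$T{\left(P \right)} = P$
$I{\left(d \right)} = -1$ ($I{\left(d \right)} = \frac{1}{-1} = -1$)
$K{\left(48,T{\left(6 \right)} \right)} - I{\left(13 \right)} = \left(6 - 48\right) - -1 = \left(6 - 48\right) + 1 = -42 + 1 = -41$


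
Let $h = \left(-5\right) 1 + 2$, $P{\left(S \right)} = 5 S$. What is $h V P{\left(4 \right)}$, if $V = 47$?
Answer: $-2820$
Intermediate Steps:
$h = -3$ ($h = -5 + 2 = -3$)
$h V P{\left(4 \right)} = \left(-3\right) 47 \cdot 5 \cdot 4 = \left(-141\right) 20 = -2820$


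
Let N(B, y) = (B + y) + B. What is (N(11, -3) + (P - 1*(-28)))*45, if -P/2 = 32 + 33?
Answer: -3735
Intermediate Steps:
N(B, y) = y + 2*B
P = -130 (P = -2*(32 + 33) = -2*65 = -130)
(N(11, -3) + (P - 1*(-28)))*45 = ((-3 + 2*11) + (-130 - 1*(-28)))*45 = ((-3 + 22) + (-130 + 28))*45 = (19 - 102)*45 = -83*45 = -3735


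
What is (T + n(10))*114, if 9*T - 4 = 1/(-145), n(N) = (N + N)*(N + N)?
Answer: 6619334/145 ≈ 45651.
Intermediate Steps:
n(N) = 4*N² (n(N) = (2*N)*(2*N) = 4*N²)
T = 193/435 (T = 4/9 + (⅑)/(-145) = 4/9 + (⅑)*(-1/145) = 4/9 - 1/1305 = 193/435 ≈ 0.44368)
(T + n(10))*114 = (193/435 + 4*10²)*114 = (193/435 + 4*100)*114 = (193/435 + 400)*114 = (174193/435)*114 = 6619334/145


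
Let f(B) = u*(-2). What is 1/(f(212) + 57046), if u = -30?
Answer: 1/57106 ≈ 1.7511e-5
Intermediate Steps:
f(B) = 60 (f(B) = -30*(-2) = 60)
1/(f(212) + 57046) = 1/(60 + 57046) = 1/57106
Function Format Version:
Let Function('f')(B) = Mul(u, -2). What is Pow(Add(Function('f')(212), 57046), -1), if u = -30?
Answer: Rational(1, 57106) ≈ 1.7511e-5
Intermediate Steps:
Function('f')(B) = 60 (Function('f')(B) = Mul(-30, -2) = 60)
Pow(Add(Function('f')(212), 57046), -1) = Pow(Add(60, 57046), -1) = Pow(57106, -1) = Rational(1, 57106)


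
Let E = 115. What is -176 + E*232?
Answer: 26504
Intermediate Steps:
-176 + E*232 = -176 + 115*232 = -176 + 26680 = 26504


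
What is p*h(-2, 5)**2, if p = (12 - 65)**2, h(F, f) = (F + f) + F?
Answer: 2809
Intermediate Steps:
h(F, f) = f + 2*F
p = 2809 (p = (-53)**2 = 2809)
p*h(-2, 5)**2 = 2809*(5 + 2*(-2))**2 = 2809*(5 - 4)**2 = 2809*1**2 = 2809*1 = 2809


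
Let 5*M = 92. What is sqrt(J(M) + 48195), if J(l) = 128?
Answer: sqrt(48323) ≈ 219.82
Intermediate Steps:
M = 92/5 (M = (1/5)*92 = 92/5 ≈ 18.400)
sqrt(J(M) + 48195) = sqrt(128 + 48195) = sqrt(48323)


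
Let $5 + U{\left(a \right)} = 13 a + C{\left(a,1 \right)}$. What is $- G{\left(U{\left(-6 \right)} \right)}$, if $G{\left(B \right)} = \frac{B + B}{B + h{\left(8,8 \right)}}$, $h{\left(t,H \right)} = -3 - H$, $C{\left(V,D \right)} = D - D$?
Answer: $- \frac{83}{47} \approx -1.766$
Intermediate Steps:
$C{\left(V,D \right)} = 0$
$U{\left(a \right)} = -5 + 13 a$ ($U{\left(a \right)} = -5 + \left(13 a + 0\right) = -5 + 13 a$)
$G{\left(B \right)} = \frac{2 B}{-11 + B}$ ($G{\left(B \right)} = \frac{B + B}{B - 11} = \frac{2 B}{B - 11} = \frac{2 B}{-11 + B}$)
$- G{\left(U{\left(-6 \right)} \right)} = - \frac{2 \left(-5 + 13 \left(-6\right)\right)}{-11 + \left(-5 + 13 \left(-6\right)\right)} = - \frac{2 \left(-5 - 78\right)}{-11 - 83} = - \frac{2 \left(-83\right)}{-11 - 83} = - \frac{2 \left(-83\right)}{-94} = - \frac{2 \left(-83\right) \left(-1\right)}{94} = \left(-1\right) \frac{83}{47} = - \frac{83}{47}$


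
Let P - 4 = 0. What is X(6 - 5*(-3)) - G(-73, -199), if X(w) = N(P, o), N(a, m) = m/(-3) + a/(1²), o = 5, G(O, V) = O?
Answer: 226/3 ≈ 75.333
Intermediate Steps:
P = 4 (P = 4 + 0 = 4)
N(a, m) = a - m/3 (N(a, m) = m*(-⅓) + a/1 = -m/3 + a*1 = -m/3 + a = a - m/3)
X(w) = 7/3 (X(w) = 4 - ⅓*5 = 4 - 5/3 = 7/3)
X(6 - 5*(-3)) - G(-73, -199) = 7/3 - 1*(-73) = 7/3 + 73 = 226/3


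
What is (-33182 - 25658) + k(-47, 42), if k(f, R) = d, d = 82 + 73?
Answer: -58685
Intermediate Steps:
d = 155
k(f, R) = 155
(-33182 - 25658) + k(-47, 42) = (-33182 - 25658) + 155 = -58840 + 155 = -58685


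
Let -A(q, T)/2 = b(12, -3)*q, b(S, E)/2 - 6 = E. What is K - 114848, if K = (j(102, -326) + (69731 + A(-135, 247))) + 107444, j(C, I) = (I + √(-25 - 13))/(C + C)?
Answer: 6522431/102 + I*√38/204 ≈ 63945.0 + 0.030218*I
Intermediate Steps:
b(S, E) = 12 + 2*E
A(q, T) = -12*q (A(q, T) = -2*(12 + 2*(-3))*q = -2*(12 - 6)*q = -12*q)
j(C, I) = (I + I*√38)/(2*C) (j(C, I) = (I + √(-38))/((2*C)) = (I + I*√38)*(1/(2*C)) = (I + I*√38)/(2*C))
K = 18236927/102 + I*√38/204 (K = ((½)*(-326 + I*√38)/102 + (69731 - 12*(-135))) + 107444 = ((½)*(1/102)*(-326 + I*√38) + (69731 + 1620)) + 107444 = ((-163/102 + I*√38/204) + 71351) + 107444 = (7277639/102 + I*√38/204) + 107444 = 18236927/102 + I*√38/204 ≈ 1.7879e+5 + 0.030218*I)
K - 114848 = (18236927/102 + I*√38/204) - 114848 = 6522431/102 + I*√38/204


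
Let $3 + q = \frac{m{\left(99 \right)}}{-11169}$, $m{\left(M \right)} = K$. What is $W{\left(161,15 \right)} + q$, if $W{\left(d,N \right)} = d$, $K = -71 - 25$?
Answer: $\frac{588266}{3723} \approx 158.01$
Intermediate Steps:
$K = -96$ ($K = -71 - 25 = -96$)
$m{\left(M \right)} = -96$
$q = - \frac{11137}{3723}$ ($q = -3 - \frac{96}{-11169} = -3 - - \frac{32}{3723} = -3 + \frac{32}{3723} = - \frac{11137}{3723} \approx -2.9914$)
$W{\left(161,15 \right)} + q = 161 - \frac{11137}{3723} = \frac{588266}{3723}$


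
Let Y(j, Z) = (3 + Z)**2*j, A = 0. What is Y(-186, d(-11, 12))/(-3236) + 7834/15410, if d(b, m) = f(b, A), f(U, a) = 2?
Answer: 24251831/12466690 ≈ 1.9453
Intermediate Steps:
d(b, m) = 2
Y(j, Z) = j*(3 + Z)**2
Y(-186, d(-11, 12))/(-3236) + 7834/15410 = -186*(3 + 2)**2/(-3236) + 7834/15410 = -186*5**2*(-1/3236) + 7834*(1/15410) = -186*25*(-1/3236) + 3917/7705 = -4650*(-1/3236) + 3917/7705 = 2325/1618 + 3917/7705 = 24251831/12466690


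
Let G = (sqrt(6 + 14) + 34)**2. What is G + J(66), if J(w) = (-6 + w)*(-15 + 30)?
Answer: 2076 + 136*sqrt(5) ≈ 2380.1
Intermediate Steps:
J(w) = -90 + 15*w (J(w) = (-6 + w)*15 = -90 + 15*w)
G = (34 + 2*sqrt(5))**2 (G = (sqrt(20) + 34)**2 = (2*sqrt(5) + 34)**2 = (34 + 2*sqrt(5))**2 ≈ 1480.1)
G + J(66) = (1176 + 136*sqrt(5)) + (-90 + 15*66) = (1176 + 136*sqrt(5)) + (-90 + 990) = (1176 + 136*sqrt(5)) + 900 = 2076 + 136*sqrt(5)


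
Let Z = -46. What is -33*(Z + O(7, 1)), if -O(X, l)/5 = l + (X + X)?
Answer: 3993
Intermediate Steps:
O(X, l) = -10*X - 5*l (O(X, l) = -5*(l + (X + X)) = -5*(l + 2*X) = -10*X - 5*l)
-33*(Z + O(7, 1)) = -33*(-46 + (-10*7 - 5*1)) = -33*(-46 + (-70 - 5)) = -33*(-46 - 75) = -33*(-121) = 3993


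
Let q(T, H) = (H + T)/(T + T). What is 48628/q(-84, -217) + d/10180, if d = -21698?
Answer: 5939929973/218870 ≈ 27139.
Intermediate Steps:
q(T, H) = (H + T)/(2*T) (q(T, H) = (H + T)/((2*T)) = (H + T)*(1/(2*T)) = (H + T)/(2*T))
48628/q(-84, -217) + d/10180 = 48628/(((½)*(-217 - 84)/(-84))) - 21698/10180 = 48628/(((½)*(-1/84)*(-301))) - 21698*1/10180 = 48628/(43/24) - 10849/5090 = 48628*(24/43) - 10849/5090 = 1167072/43 - 10849/5090 = 5939929973/218870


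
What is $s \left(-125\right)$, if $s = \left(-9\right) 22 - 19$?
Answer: $27125$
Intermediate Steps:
$s = -217$ ($s = -198 - 19 = -217$)
$s \left(-125\right) = \left(-217\right) \left(-125\right) = 27125$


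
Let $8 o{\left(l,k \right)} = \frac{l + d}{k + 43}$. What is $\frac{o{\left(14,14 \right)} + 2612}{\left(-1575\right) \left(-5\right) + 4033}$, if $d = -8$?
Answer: $\frac{198513}{905008} \approx 0.21935$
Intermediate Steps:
$o{\left(l,k \right)} = \frac{-8 + l}{8 \left(43 + k\right)}$ ($o{\left(l,k \right)} = \frac{\left(l - 8\right) \frac{1}{k + 43}}{8} = \frac{\left(-8 + l\right) \frac{1}{43 + k}}{8} = \frac{\frac{1}{43 + k} \left(-8 + l\right)}{8} = \frac{-8 + l}{8 \left(43 + k\right)}$)
$\frac{o{\left(14,14 \right)} + 2612}{\left(-1575\right) \left(-5\right) + 4033} = \frac{\frac{-8 + 14}{8 \left(43 + 14\right)} + 2612}{\left(-1575\right) \left(-5\right) + 4033} = \frac{\frac{1}{8} \cdot \frac{1}{57} \cdot 6 + 2612}{7875 + 4033} = \frac{\frac{1}{8} \cdot \frac{1}{57} \cdot 6 + 2612}{11908} = \left(\frac{1}{76} + 2612\right) \frac{1}{11908} = \frac{198513}{76} \cdot \frac{1}{11908} = \frac{198513}{905008}$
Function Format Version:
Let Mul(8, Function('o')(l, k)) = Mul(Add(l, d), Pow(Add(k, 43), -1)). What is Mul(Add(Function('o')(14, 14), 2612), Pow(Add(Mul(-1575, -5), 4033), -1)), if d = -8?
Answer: Rational(198513, 905008) ≈ 0.21935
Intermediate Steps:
Function('o')(l, k) = Mul(Rational(1, 8), Pow(Add(43, k), -1), Add(-8, l)) (Function('o')(l, k) = Mul(Rational(1, 8), Mul(Add(l, -8), Pow(Add(k, 43), -1))) = Mul(Rational(1, 8), Mul(Add(-8, l), Pow(Add(43, k), -1))) = Mul(Rational(1, 8), Mul(Pow(Add(43, k), -1), Add(-8, l))) = Mul(Rational(1, 8), Pow(Add(43, k), -1), Add(-8, l)))
Mul(Add(Function('o')(14, 14), 2612), Pow(Add(Mul(-1575, -5), 4033), -1)) = Mul(Add(Mul(Rational(1, 8), Pow(Add(43, 14), -1), Add(-8, 14)), 2612), Pow(Add(Mul(-1575, -5), 4033), -1)) = Mul(Add(Mul(Rational(1, 8), Pow(57, -1), 6), 2612), Pow(Add(7875, 4033), -1)) = Mul(Add(Mul(Rational(1, 8), Rational(1, 57), 6), 2612), Pow(11908, -1)) = Mul(Add(Rational(1, 76), 2612), Rational(1, 11908)) = Mul(Rational(198513, 76), Rational(1, 11908)) = Rational(198513, 905008)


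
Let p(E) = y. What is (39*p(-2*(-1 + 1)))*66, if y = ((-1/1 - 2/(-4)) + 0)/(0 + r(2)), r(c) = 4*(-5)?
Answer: 1287/20 ≈ 64.350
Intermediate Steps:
r(c) = -20
y = 1/40 (y = ((-1/1 - 2/(-4)) + 0)/(0 - 20) = ((-1*1 - 2*(-¼)) + 0)/(-20) = ((-1 + ½) + 0)*(-1/20) = (-½ + 0)*(-1/20) = -½*(-1/20) = 1/40 ≈ 0.025000)
p(E) = 1/40
(39*p(-2*(-1 + 1)))*66 = (39*(1/40))*66 = (39/40)*66 = 1287/20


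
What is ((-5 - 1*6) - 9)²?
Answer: 400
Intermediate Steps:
((-5 - 1*6) - 9)² = ((-5 - 6) - 9)² = (-11 - 9)² = (-20)² = 400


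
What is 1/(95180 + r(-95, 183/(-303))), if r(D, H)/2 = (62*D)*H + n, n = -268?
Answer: 101/10277624 ≈ 9.8272e-6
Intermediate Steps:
r(D, H) = -536 + 124*D*H (r(D, H) = 2*((62*D)*H - 268) = 2*(62*D*H - 268) = 2*(-268 + 62*D*H) = -536 + 124*D*H)
1/(95180 + r(-95, 183/(-303))) = 1/(95180 + (-536 + 124*(-95)*(183/(-303)))) = 1/(95180 + (-536 + 124*(-95)*(183*(-1/303)))) = 1/(95180 + (-536 + 124*(-95)*(-61/101))) = 1/(95180 + (-536 + 718580/101)) = 1/(95180 + 664444/101) = 1/(10277624/101) = 101/10277624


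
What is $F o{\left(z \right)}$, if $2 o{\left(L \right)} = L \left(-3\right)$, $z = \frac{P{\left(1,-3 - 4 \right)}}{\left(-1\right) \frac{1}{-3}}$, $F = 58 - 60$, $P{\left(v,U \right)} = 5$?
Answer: $45$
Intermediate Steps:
$F = -2$ ($F = 58 - 60 = -2$)
$z = 15$ ($z = \frac{5}{\left(-1\right) \frac{1}{-3}} = \frac{5}{\left(-1\right) \left(- \frac{1}{3}\right)} = 5 \frac{1}{\frac{1}{3}} = 5 \cdot 3 = 15$)
$o{\left(L \right)} = - \frac{3 L}{2}$ ($o{\left(L \right)} = \frac{L \left(-3\right)}{2} = \frac{\left(-3\right) L}{2} = - \frac{3 L}{2}$)
$F o{\left(z \right)} = - 2 \left(\left(- \frac{3}{2}\right) 15\right) = \left(-2\right) \left(- \frac{45}{2}\right) = 45$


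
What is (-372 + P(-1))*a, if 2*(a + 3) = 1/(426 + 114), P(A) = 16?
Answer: 288271/270 ≈ 1067.7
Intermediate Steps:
a = -3239/1080 (a = -3 + 1/(2*(426 + 114)) = -3 + (1/2)/540 = -3 + (1/2)*(1/540) = -3 + 1/1080 = -3239/1080 ≈ -2.9991)
(-372 + P(-1))*a = (-372 + 16)*(-3239/1080) = -356*(-3239/1080) = 288271/270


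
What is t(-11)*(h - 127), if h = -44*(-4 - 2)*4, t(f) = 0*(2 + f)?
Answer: 0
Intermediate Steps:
t(f) = 0
h = 1056 (h = -(-264)*4 = -44*(-24) = 1056)
t(-11)*(h - 127) = 0*(1056 - 127) = 0*929 = 0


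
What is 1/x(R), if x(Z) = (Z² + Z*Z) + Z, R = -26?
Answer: 1/1326 ≈ 0.00075415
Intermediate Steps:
x(Z) = Z + 2*Z² (x(Z) = (Z² + Z²) + Z = 2*Z² + Z = Z + 2*Z²)
1/x(R) = 1/(-26*(1 + 2*(-26))) = 1/(-26*(1 - 52)) = 1/(-26*(-51)) = 1/1326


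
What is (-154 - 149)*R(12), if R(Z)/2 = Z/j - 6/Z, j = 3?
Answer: -2121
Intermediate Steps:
R(Z) = -12/Z + 2*Z/3 (R(Z) = 2*(Z/3 - 6/Z) = 2*(-6/Z + Z/3) = -12/Z + 2*Z/3)
(-154 - 149)*R(12) = (-154 - 149)*(-12/12 + (⅔)*12) = -303*(-12*1/12 + 8) = -303*(-1 + 8) = -303*7 = -2121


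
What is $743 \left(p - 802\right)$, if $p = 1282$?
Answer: $356640$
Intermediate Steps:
$743 \left(p - 802\right) = 743 \left(1282 - 802\right) = 743 \cdot 480 = 356640$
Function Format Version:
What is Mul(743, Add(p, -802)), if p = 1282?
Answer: 356640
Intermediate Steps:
Mul(743, Add(p, -802)) = Mul(743, Add(1282, -802)) = Mul(743, 480) = 356640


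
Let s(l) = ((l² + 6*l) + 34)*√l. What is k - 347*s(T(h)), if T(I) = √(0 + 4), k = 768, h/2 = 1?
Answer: 768 - 17350*√2 ≈ -23769.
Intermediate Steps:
h = 2 (h = 2*1 = 2)
T(I) = 2 (T(I) = √4 = 2)
s(l) = √l*(34 + l² + 6*l) (s(l) = (34 + l² + 6*l)*√l = √l*(34 + l² + 6*l))
k - 347*s(T(h)) = 768 - 347*√2*(34 + 2² + 6*2) = 768 - 347*√2*(34 + 4 + 12) = 768 - 347*√2*50 = 768 - 17350*√2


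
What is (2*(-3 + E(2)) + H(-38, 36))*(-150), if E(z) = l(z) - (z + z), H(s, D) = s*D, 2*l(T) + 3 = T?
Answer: 207450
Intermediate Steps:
l(T) = -3/2 + T/2
H(s, D) = D*s
E(z) = -3/2 - 3*z/2 (E(z) = (-3/2 + z/2) - (z + z) = (-3/2 + z/2) - 2*z = -3/2 - 3*z/2)
(2*(-3 + E(2)) + H(-38, 36))*(-150) = (2*(-3 + (-3/2 - 3/2*2)) + 36*(-38))*(-150) = (2*(-3 + (-3/2 - 3)) - 1368)*(-150) = (2*(-3 - 9/2) - 1368)*(-150) = (2*(-15/2) - 1368)*(-150) = (-15 - 1368)*(-150) = -1383*(-150) = 207450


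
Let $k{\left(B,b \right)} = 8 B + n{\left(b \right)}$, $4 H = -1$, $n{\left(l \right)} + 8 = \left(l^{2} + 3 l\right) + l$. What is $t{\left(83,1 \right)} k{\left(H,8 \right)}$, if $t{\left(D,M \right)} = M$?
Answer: $86$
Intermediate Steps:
$n{\left(l \right)} = -8 + l^{2} + 4 l$ ($n{\left(l \right)} = -8 + \left(\left(l^{2} + 3 l\right) + l\right) = -8 + \left(l^{2} + 4 l\right) = -8 + l^{2} + 4 l$)
$H = - \frac{1}{4}$ ($H = \frac{1}{4} \left(-1\right) = - \frac{1}{4} \approx -0.25$)
$k{\left(B,b \right)} = -8 + b^{2} + 4 b + 8 B$ ($k{\left(B,b \right)} = 8 B + \left(-8 + b^{2} + 4 b\right) = -8 + b^{2} + 4 b + 8 B$)
$t{\left(83,1 \right)} k{\left(H,8 \right)} = 1 \left(-8 + 8^{2} + 4 \cdot 8 + 8 \left(- \frac{1}{4}\right)\right) = 1 \left(-8 + 64 + 32 - 2\right) = 1 \cdot 86 = 86$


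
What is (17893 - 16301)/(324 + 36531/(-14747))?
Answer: 23477224/4741497 ≈ 4.9514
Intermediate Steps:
(17893 - 16301)/(324 + 36531/(-14747)) = 1592/(324 + 36531*(-1/14747)) = 1592/(324 - 36531/14747) = 1592/(4741497/14747) = 1592*(14747/4741497) = 23477224/4741497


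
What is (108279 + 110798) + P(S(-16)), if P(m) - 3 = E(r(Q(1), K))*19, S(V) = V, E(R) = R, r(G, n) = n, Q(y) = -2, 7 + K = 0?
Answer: 218947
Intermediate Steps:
K = -7 (K = -7 + 0 = -7)
P(m) = -130 (P(m) = 3 - 7*19 = 3 - 133 = -130)
(108279 + 110798) + P(S(-16)) = (108279 + 110798) - 130 = 219077 - 130 = 218947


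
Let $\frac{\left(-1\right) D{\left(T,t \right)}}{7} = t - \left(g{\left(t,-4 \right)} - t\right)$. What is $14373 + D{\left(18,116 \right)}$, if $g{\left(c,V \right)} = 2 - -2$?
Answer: $12777$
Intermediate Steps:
$g{\left(c,V \right)} = 4$ ($g{\left(c,V \right)} = 2 + 2 = 4$)
$D{\left(T,t \right)} = 28 - 14 t$ ($D{\left(T,t \right)} = - 7 \left(t - \left(4 - t\right)\right) = - 7 \left(t + \left(-4 + t\right)\right) = - 7 \left(-4 + 2 t\right) = 28 - 14 t$)
$14373 + D{\left(18,116 \right)} = 14373 + \left(28 - 1624\right) = 14373 - 1596 = 12777$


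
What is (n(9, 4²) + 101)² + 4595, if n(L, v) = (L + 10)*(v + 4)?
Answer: 235956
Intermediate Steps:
n(L, v) = (4 + v)*(10 + L) (n(L, v) = (10 + L)*(4 + v) = (4 + v)*(10 + L))
(n(9, 4²) + 101)² + 4595 = ((40 + 4*9 + 10*4² + 9*4²) + 101)² + 4595 = ((40 + 36 + 10*16 + 9*16) + 101)² + 4595 = ((40 + 36 + 160 + 144) + 101)² + 4595 = (380 + 101)² + 4595 = 481² + 4595 = 231361 + 4595 = 235956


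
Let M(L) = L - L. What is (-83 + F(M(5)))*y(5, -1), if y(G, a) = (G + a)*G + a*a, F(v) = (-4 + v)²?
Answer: -1407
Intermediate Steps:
M(L) = 0
y(G, a) = a² + G*(G + a) (y(G, a) = G*(G + a) + a² = a² + G*(G + a))
(-83 + F(M(5)))*y(5, -1) = (-83 + (-4 + 0)²)*(5² + (-1)² + 5*(-1)) = (-83 + (-4)²)*(25 + 1 - 5) = (-83 + 16)*21 = -67*21 = -1407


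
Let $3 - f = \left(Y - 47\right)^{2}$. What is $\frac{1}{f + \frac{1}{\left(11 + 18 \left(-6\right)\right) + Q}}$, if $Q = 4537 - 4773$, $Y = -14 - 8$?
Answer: $- \frac{333}{1584415} \approx -0.00021017$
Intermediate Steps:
$Y = -22$
$f = -4758$ ($f = 3 - \left(-22 - 47\right)^{2} = 3 - \left(-69\right)^{2} = 3 - 4761 = -4758$)
$Q = -236$
$\frac{1}{f + \frac{1}{\left(11 + 18 \left(-6\right)\right) + Q}} = \frac{1}{-4758 + \frac{1}{\left(11 + 18 \left(-6\right)\right) - 236}} = \frac{1}{-4758 + \frac{1}{\left(11 - 108\right) - 236}} = \frac{1}{-4758 + \frac{1}{-97 - 236}} = \frac{1}{-4758 + \frac{1}{-333}} = \frac{1}{-4758 - \frac{1}{333}} = \frac{1}{- \frac{1584415}{333}} = - \frac{333}{1584415}$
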